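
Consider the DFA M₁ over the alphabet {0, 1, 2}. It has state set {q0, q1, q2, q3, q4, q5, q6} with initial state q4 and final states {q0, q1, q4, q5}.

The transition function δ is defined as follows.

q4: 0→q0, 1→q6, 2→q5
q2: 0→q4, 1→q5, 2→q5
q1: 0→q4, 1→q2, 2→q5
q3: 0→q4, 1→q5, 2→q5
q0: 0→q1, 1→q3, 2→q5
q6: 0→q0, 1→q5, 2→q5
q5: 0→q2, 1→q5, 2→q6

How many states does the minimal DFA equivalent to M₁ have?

All states are reachable from the start state.
Start with accepting vs non-accepting: {q0,q1,q4,q5} | {q2,q3,q6}.
On input 0, block {q0,q1,q4,q5} splits into {q0,q1,q4} and {q5}.
Stable partition: {q0,q1,q4} | {q2,q3,q6} | {q5} — 3 equivalence classes.

3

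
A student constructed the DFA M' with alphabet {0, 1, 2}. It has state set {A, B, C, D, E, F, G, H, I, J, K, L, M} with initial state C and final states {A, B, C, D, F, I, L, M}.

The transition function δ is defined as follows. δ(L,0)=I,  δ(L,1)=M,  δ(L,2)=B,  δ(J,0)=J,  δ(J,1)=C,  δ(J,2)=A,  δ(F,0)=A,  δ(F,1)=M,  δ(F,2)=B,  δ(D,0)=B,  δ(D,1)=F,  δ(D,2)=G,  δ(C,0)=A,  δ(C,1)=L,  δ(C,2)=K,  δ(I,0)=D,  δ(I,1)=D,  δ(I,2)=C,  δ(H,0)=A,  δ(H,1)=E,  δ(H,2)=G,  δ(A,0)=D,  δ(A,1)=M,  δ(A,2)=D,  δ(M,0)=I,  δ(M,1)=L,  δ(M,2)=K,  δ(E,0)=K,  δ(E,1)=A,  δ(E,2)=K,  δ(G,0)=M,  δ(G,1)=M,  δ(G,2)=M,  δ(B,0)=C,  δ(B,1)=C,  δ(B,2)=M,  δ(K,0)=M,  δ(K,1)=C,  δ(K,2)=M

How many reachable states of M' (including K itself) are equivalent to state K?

2

First remove the unreachable states {E,H,J}; 10 states remain.
P0 = {A,B,C,D,F,I,L,M} | {G,K}.
Split {A,B,C,D,F,I,L,M} by δ(·,2) → {A,B,F,I,L} and {C,D,M}.
On input 0, block {A,B,F,I,L} splits into {A,B,I} and {F,L}.
The partition is now stable with 4 blocks: {A,B,I} | {G,K} | {C,D,M} | {F,L}.
The equivalence class containing K is {G,K}, of size 2.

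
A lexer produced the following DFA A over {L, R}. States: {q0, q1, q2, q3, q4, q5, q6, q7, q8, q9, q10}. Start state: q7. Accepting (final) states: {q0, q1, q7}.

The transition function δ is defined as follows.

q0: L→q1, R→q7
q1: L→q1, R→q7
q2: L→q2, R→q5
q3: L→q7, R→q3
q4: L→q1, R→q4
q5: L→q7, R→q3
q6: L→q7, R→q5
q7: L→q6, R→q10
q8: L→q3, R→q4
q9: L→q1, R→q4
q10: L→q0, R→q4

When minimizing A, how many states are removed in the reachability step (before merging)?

3

No path from q7 leads to q2, q8, q9; the other 8 states are all reachable.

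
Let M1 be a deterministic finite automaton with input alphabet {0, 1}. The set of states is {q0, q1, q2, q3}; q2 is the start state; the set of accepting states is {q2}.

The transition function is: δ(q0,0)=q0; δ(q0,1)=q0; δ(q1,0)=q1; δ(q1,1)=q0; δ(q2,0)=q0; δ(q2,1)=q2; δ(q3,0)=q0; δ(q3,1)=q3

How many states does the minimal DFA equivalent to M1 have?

Reachable states from the start: {q0,q2}. Unreachable: {q1,q3} — drop them.
P0 = {q2} | {q0}.
No further refinement is possible. Final partition (2 blocks): {q2} | {q0}.

2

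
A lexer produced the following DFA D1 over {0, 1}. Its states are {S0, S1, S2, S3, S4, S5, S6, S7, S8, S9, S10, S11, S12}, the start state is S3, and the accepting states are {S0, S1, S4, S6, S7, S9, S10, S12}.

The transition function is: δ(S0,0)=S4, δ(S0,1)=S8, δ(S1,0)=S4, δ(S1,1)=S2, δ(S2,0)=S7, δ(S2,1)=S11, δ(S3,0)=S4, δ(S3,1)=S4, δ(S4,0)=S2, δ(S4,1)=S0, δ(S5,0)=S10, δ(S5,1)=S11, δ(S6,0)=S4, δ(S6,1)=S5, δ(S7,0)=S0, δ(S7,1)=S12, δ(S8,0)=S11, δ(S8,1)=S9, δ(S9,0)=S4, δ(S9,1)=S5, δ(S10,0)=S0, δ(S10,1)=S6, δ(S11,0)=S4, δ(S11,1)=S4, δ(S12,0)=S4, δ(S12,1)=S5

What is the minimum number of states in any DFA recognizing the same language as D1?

First remove the unreachable states {S1}; 12 states remain.
P0 = {S0,S4,S6,S7,S9,S10,S12} | {S2,S3,S5,S8,S11}.
Split {S0,S4,S6,S7,S9,S10,S12} by δ(·,0) → {S0,S6,S7,S9,S10,S12} and {S4}.
Split {S0,S6,S7,S9,S10,S12} by δ(·,0) → {S0,S6,S9,S12} and {S7,S10}.
Refine {S2,S3,S5,S8,S11} on symbol 0: members go to different blocks, giving {S2,S5} and {S3,S11} and {S8}.
On input 1, block {S0,S6,S9,S12} splits into {S6,S9,S12} and {S0}.
The partition is now stable with 7 blocks: {S6,S9,S12} | {S2,S5} | {S4} | {S7,S10} | {S3,S11} | {S8} | {S0}.

7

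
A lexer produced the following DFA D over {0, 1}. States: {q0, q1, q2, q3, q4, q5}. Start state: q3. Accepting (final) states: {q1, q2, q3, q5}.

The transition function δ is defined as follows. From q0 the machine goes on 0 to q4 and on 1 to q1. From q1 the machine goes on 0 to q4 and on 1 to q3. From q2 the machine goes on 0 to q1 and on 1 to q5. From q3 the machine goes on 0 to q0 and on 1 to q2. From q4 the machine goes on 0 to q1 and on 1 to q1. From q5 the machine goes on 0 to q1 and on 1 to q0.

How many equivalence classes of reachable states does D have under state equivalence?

6

P0 = {q1,q2,q3,q5} | {q0,q4}.
Split {q1,q2,q3,q5} by δ(·,0) → {q1,q3} and {q2,q5}.
Refine {q1,q3} on symbol 1: members go to different blocks, giving {q1} and {q3}.
Refine {q0,q4} on symbol 0: members go to different blocks, giving {q0} and {q4}.
Refine {q2,q5} on symbol 1: members go to different blocks, giving {q2} and {q5}.
No further refinement is possible. Final partition (6 blocks): {q1} | {q0} | {q2} | {q3} | {q4} | {q5}.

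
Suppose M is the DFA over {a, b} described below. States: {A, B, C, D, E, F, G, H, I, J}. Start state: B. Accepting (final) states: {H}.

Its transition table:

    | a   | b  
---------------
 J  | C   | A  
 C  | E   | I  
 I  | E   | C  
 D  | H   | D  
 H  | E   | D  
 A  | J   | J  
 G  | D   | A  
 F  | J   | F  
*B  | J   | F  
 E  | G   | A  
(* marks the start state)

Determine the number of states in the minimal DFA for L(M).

All states are reachable from the start state.
P0 = {H} | {A,B,C,D,E,F,G,I,J}.
On input a, block {A,B,C,D,E,F,G,I,J} splits into {A,B,C,E,F,G,I,J} and {D}.
On input a, block {A,B,C,E,F,G,I,J} splits into {A,B,C,E,F,I,J} and {G}.
On input a, block {A,B,C,E,F,I,J} splits into {A,B,C,F,I,J} and {E}.
On input a, block {A,B,C,F,I,J} splits into {A,B,F,J} and {C,I}.
Split {A,B,F,J} by δ(·,a) → {A,B,F} and {J}.
On input b, block {A,B,F} splits into {B,F} and {A}.
The partition is now stable with 8 blocks: {H} | {B,F} | {D} | {G} | {E} | {C,I} | {J} | {A}.

8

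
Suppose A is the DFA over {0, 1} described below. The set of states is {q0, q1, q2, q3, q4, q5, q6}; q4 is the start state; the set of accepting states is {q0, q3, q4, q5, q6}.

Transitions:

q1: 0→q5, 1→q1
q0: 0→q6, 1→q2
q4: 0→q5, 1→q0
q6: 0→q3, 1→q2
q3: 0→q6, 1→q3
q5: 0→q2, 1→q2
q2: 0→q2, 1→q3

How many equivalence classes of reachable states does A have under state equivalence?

States {q1} cannot be reached from the start state, so discard them.
Start with accepting vs non-accepting: {q0,q3,q4,q5,q6} | {q2}.
Split {q0,q3,q4,q5,q6} by δ(·,0) → {q0,q3,q4,q6} and {q5}.
Split {q0,q3,q4,q6} by δ(·,0) → {q0,q3,q6} and {q4}.
On input 1, block {q0,q3,q6} splits into {q0,q6} and {q3}.
On input 0, block {q0,q6} splits into {q0} and {q6}.
The partition is now stable with 6 blocks: {q0} | {q2} | {q5} | {q4} | {q3} | {q6}.

6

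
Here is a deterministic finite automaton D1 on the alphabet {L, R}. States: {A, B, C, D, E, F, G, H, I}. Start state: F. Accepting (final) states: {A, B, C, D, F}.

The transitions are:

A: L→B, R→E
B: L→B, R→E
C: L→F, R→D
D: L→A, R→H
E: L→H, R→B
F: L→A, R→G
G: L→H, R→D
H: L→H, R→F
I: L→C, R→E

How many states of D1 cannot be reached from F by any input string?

No path from F leads to C, I; the other 7 states are all reachable.

2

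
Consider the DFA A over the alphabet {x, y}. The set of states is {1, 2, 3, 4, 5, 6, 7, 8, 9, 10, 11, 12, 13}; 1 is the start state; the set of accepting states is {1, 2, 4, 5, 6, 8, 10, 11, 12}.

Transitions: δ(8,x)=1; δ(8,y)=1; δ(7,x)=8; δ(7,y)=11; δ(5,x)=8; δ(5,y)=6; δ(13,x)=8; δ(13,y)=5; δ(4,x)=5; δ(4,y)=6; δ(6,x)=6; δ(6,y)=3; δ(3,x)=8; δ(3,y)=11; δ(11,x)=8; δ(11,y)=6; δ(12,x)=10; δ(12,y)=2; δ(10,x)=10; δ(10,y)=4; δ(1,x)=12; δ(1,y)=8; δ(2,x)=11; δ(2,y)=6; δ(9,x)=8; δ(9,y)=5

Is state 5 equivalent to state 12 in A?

No

Reachable states from the start: {1,2,3,4,5,6,8,10,11,12}. Unreachable: {7,9,13} — drop them.
Initial partition by acceptance: {1,2,4,5,6,8,10,11,12} | {3}.
Refine {1,2,4,5,6,8,10,11,12} on symbol y: members go to different blocks, giving {1,2,4,5,8,10,11,12} and {6}.
Split {1,2,4,5,8,10,11,12} by δ(·,y) → {1,8,10,12} and {2,4,5,11}.
Split {1,8,10,12} by δ(·,y) → {1,8} and {10,12}.
On input x, block {1,8} splits into {1} and {8}.
On input x, block {2,4,5,11} splits into {2,4} and {5,11}.
No further refinement is possible. Final partition (7 blocks): {1} | {3} | {6} | {2,4} | {10,12} | {8} | {5,11}.
5 and 12 end up in different blocks, so they are distinguishable. For instance, the string 'yy' is accepted from only 12.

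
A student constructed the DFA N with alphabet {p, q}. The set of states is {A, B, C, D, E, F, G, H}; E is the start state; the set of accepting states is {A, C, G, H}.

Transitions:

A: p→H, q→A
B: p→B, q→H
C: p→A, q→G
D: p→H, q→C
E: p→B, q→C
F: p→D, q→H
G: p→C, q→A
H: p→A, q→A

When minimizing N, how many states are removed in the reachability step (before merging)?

2

BFS from E reaches {A, B, C, E, G, H}; the 2 state(s) D, F are never visited.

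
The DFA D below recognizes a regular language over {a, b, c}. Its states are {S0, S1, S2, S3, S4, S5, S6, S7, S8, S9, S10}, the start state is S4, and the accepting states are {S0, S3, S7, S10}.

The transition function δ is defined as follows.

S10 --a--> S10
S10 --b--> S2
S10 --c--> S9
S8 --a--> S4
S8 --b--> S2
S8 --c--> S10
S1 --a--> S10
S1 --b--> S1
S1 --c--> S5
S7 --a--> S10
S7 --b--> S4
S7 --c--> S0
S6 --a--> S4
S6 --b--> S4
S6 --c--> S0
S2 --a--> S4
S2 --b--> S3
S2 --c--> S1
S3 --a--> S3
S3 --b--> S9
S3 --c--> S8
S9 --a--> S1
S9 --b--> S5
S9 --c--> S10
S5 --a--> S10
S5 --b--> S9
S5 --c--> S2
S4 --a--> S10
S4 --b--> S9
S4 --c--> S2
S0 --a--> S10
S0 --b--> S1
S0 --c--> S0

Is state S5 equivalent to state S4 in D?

Reachable states from the start: {S1,S2,S3,S4,S5,S8,S9,S10}. Unreachable: {S0,S6,S7} — drop them.
P0 = {S3,S10} | {S1,S2,S4,S5,S8,S9}.
Split {S1,S2,S4,S5,S8,S9} by δ(·,a) → {S1,S4,S5} and {S2,S8,S9}.
Refine {S1,S4,S5} on symbol b: members go to different blocks, giving {S4,S5} and {S1}.
Split {S2,S8,S9} by δ(·,a) → {S2,S8} and {S9}.
Refine {S3,S10} on symbol b: members go to different blocks, giving {S3} and {S10}.
On input b, block {S2,S8} splits into {S2} and {S8}.
Stable partition: {S3} | {S4,S5} | {S2} | {S1} | {S9} | {S10} | {S8} — 7 equivalence classes.
S5 and S4 lie in the same block of the stable partition, so they are equivalent — no string distinguishes them.

Yes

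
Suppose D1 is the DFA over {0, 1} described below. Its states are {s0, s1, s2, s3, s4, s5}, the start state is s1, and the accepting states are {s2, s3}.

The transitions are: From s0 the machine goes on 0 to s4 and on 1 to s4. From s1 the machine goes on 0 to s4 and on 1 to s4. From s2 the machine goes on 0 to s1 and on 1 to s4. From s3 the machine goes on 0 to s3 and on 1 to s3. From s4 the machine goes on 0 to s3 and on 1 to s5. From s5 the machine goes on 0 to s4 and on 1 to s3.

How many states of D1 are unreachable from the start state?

2

Starting at s1 and following transitions, the reachable set is {s1, s3, s4, s5}. That leaves s0, s2 unreachable — 2 in total.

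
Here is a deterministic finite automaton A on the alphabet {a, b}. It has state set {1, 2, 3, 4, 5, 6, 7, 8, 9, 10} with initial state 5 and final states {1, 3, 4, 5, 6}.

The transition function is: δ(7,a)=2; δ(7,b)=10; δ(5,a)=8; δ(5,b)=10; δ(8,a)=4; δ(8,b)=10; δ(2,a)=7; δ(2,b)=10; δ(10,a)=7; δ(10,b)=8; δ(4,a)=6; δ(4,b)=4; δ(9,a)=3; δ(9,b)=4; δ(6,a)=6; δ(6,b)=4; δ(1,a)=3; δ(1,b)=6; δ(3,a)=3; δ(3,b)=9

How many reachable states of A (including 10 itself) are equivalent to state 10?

1

States {1,3,9} cannot be reached from the start state, so discard them.
Start with accepting vs non-accepting: {4,5,6} | {2,7,8,10}.
Split {4,5,6} by δ(·,a) → {4,6} and {5}.
On input a, block {2,7,8,10} splits into {2,7,10} and {8}.
On input b, block {2,7,10} splits into {2,7} and {10}.
The partition is now stable with 5 blocks: {4,6} | {2,7} | {5} | {8} | {10}.
The equivalence class containing 10 is {10}, of size 1.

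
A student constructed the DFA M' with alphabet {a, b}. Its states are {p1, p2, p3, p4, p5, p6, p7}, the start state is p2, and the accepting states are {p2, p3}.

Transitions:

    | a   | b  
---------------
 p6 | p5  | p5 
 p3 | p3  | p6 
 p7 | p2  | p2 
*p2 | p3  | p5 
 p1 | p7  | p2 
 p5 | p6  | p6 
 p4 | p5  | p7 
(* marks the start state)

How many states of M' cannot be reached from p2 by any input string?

Starting at p2 and following transitions, the reachable set is {p2, p3, p5, p6}. That leaves p1, p4, p7 unreachable — 3 in total.

3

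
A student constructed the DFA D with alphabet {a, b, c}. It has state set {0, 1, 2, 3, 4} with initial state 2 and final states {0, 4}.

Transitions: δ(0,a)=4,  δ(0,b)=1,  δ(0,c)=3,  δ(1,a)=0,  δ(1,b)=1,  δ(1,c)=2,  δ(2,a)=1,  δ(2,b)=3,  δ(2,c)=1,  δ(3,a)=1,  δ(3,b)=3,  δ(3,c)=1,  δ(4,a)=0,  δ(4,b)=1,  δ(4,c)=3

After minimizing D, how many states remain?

3

Start with accepting vs non-accepting: {0,4} | {1,2,3}.
Refine {1,2,3} on symbol a: members go to different blocks, giving {2,3} and {1}.
The partition is now stable with 3 blocks: {0,4} | {2,3} | {1}.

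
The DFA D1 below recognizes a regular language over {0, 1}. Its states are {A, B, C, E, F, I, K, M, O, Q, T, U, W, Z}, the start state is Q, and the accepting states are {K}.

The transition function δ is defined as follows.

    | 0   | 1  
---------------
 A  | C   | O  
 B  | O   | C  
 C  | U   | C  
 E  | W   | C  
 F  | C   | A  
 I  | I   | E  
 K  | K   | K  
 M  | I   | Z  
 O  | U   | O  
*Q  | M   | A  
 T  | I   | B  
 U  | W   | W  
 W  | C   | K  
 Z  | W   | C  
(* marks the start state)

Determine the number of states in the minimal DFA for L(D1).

First remove the unreachable states {B,F,T}; 11 states remain.
Initial partition by acceptance: {K} | {A,C,E,I,M,O,Q,U,W,Z}.
Split {A,C,E,I,M,O,Q,U,W,Z} by δ(·,1) → {A,C,E,I,M,O,Q,U,Z} and {W}.
Refine {A,C,E,I,M,O,Q,U,Z} on symbol 0: members go to different blocks, giving {A,C,I,M,O,Q} and {E,U,Z}.
On input 0, block {A,C,I,M,O,Q} splits into {A,I,M,Q} and {C,O}.
Split {A,I,M,Q} by δ(·,0) → {I,M,Q} and {A}.
On input 1, block {I,M,Q} splits into {I,M} and {Q}.
Refine {E,U,Z} on symbol 1: members go to different blocks, giving {E,Z} and {U}.
The partition is now stable with 8 blocks: {K} | {I,M} | {W} | {E,Z} | {C,O} | {A} | {Q} | {U}.

8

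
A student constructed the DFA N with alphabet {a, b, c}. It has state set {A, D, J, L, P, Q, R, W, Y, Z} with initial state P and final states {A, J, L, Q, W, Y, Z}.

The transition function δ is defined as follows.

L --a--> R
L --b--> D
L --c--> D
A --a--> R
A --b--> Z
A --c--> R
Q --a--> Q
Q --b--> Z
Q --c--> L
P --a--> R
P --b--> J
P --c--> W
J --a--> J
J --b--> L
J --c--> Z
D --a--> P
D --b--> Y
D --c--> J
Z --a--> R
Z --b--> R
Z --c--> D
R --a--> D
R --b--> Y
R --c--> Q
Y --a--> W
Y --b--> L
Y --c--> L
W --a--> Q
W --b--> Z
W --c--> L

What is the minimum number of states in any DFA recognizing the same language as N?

Reachable states from the start: {D,J,L,P,Q,R,W,Y,Z}. Unreachable: {A} — drop them.
Start with accepting vs non-accepting: {J,L,Q,W,Y,Z} | {D,P,R}.
On input a, block {J,L,Q,W,Y,Z} splits into {J,Q,W,Y} and {L,Z}.
Stable partition: {J,Q,W,Y} | {D,P,R} | {L,Z} — 3 equivalence classes.

3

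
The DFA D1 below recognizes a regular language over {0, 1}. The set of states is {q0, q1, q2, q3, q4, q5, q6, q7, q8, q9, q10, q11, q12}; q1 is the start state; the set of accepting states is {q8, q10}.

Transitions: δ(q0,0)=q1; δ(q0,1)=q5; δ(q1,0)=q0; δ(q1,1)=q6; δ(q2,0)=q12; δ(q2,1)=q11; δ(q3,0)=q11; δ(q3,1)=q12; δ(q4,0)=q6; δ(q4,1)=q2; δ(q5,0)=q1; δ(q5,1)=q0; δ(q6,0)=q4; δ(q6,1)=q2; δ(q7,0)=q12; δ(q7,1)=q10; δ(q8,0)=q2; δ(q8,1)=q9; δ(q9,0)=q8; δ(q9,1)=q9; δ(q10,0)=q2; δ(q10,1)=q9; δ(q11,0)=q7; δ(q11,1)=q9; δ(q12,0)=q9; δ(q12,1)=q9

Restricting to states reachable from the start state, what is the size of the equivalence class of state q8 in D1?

2

States {q3} cannot be reached from the start state, so discard them.
Initial partition by acceptance: {q8,q10} | {q0,q1,q2,q4,q5,q6,q7,q9,q11,q12}.
On input 0, block {q0,q1,q2,q4,q5,q6,q7,q9,q11,q12} splits into {q0,q1,q2,q4,q5,q6,q7,q11,q12} and {q9}.
Split {q0,q1,q2,q4,q5,q6,q7,q11,q12} by δ(·,0) → {q0,q1,q2,q4,q5,q6,q7,q11} and {q12}.
Split {q0,q1,q2,q4,q5,q6,q7,q11} by δ(·,0) → {q0,q1,q4,q5,q6,q11} and {q2,q7}.
Refine {q0,q1,q4,q5,q6,q11} on symbol 0: members go to different blocks, giving {q0,q1,q4,q5,q6} and {q11}.
Split {q0,q1,q4,q5,q6} by δ(·,1) → {q0,q1,q5} and {q4,q6}.
Refine {q0,q1,q5} on symbol 1: members go to different blocks, giving {q0,q5} and {q1}.
Split {q2,q7} by δ(·,1) → {q2} and {q7}.
Stable partition: {q8,q10} | {q0,q5} | {q9} | {q12} | {q2} | {q11} | {q4,q6} | {q1} | {q7} — 9 equivalence classes.
The equivalence class containing q8 is {q8,q10}, of size 2.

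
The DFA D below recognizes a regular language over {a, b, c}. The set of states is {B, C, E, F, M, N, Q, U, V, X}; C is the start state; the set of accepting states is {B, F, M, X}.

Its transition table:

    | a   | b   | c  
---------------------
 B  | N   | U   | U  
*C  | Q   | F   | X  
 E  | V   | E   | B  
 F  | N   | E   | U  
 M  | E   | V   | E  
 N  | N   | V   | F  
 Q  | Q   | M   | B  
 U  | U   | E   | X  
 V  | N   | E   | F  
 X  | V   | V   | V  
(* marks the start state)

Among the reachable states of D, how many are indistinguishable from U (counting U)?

P0 = {B,F,M,X} | {C,E,N,Q,U,V}.
On input b, block {C,E,N,Q,U,V} splits into {E,N,U,V} and {C,Q}.
The partition is now stable with 3 blocks: {B,F,M,X} | {E,N,U,V} | {C,Q}.
The equivalence class containing U is {E,N,U,V}, of size 4.

4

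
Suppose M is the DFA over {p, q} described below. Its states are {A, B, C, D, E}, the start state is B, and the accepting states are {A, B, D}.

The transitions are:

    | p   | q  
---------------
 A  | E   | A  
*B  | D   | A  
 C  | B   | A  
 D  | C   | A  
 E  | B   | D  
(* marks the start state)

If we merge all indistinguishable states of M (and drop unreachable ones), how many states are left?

P0 = {A,B,D} | {C,E}.
Refine {A,B,D} on symbol p: members go to different blocks, giving {A,D} and {B}.
Stable partition: {A,D} | {C,E} | {B} — 3 equivalence classes.

3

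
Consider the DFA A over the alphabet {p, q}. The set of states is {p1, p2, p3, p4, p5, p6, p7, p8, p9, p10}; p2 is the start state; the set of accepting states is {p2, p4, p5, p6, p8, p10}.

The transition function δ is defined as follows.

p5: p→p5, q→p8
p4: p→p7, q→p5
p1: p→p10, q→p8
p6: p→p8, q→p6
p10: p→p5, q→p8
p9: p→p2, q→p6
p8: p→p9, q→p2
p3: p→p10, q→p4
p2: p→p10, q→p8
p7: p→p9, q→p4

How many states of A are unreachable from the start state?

BFS from p2 reaches {p2, p5, p6, p8, p9, p10}; the 4 state(s) p1, p3, p4, p7 are never visited.

4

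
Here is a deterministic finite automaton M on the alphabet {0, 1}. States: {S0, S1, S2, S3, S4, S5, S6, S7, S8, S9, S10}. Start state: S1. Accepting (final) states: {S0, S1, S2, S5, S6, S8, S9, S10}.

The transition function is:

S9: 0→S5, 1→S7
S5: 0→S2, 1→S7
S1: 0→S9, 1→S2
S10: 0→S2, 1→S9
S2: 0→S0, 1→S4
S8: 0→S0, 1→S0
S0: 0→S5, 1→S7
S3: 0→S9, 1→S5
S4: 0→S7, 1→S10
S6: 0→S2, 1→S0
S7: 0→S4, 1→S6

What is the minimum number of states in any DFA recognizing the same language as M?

First remove the unreachable states {S3,S8}; 9 states remain.
Start with accepting vs non-accepting: {S0,S1,S2,S5,S6,S9,S10} | {S4,S7}.
Split {S0,S1,S2,S5,S6,S9,S10} by δ(·,1) → {S0,S2,S5,S9} and {S1,S6,S10}.
The partition is now stable with 3 blocks: {S0,S2,S5,S9} | {S4,S7} | {S1,S6,S10}.

3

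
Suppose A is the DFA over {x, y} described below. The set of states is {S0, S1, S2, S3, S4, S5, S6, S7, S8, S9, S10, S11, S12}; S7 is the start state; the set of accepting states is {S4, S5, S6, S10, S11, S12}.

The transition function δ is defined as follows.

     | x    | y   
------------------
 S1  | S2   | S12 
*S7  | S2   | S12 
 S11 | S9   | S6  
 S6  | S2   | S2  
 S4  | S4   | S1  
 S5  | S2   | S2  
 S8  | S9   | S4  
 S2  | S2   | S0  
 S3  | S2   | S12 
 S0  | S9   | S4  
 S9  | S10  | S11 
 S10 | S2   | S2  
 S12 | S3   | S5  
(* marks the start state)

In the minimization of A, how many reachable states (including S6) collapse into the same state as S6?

First remove the unreachable states {S8}; 12 states remain.
Start with accepting vs non-accepting: {S4,S5,S6,S10,S11,S12} | {S0,S1,S2,S3,S7,S9}.
Refine {S4,S5,S6,S10,S11,S12} on symbol x: members go to different blocks, giving {S5,S6,S10,S11,S12} and {S4}.
Split {S5,S6,S10,S11,S12} by δ(·,y) → {S5,S6,S10} and {S11,S12}.
Refine {S0,S1,S2,S3,S7,S9} on symbol x: members go to different blocks, giving {S0,S1,S2,S3,S7} and {S9}.
Split {S0,S1,S2,S3,S7} by δ(·,x) → {S1,S2,S3,S7} and {S0}.
Refine {S1,S2,S3,S7} on symbol y: members go to different blocks, giving {S1,S3,S7} and {S2}.
Split {S11,S12} by δ(·,x) → {S11} and {S12}.
The partition is now stable with 8 blocks: {S5,S6,S10} | {S1,S3,S7} | {S4} | {S11} | {S9} | {S0} | {S2} | {S12}.
State S6 belongs to the block {S5,S6,S10}, which has 3 states.

3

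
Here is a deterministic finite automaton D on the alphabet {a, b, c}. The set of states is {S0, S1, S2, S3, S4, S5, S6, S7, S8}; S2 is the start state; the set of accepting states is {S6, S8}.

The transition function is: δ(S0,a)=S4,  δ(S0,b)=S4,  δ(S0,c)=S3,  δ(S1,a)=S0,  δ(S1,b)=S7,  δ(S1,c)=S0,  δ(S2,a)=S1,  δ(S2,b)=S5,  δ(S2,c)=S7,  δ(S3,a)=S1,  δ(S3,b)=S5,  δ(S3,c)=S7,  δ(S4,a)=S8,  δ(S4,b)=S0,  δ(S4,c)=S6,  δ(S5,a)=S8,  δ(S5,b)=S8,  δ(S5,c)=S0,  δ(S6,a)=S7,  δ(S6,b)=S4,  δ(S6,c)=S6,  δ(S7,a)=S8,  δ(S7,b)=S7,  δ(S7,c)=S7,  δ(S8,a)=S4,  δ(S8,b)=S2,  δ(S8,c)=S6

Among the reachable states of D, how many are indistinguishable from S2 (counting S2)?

2

All states are reachable from the start state.
Start with accepting vs non-accepting: {S6,S8} | {S0,S1,S2,S3,S4,S5,S7}.
On input a, block {S0,S1,S2,S3,S4,S5,S7} splits into {S0,S1,S2,S3} and {S4,S5,S7}.
Refine {S6,S8} on symbol b: members go to different blocks, giving {S6} and {S8}.
On input a, block {S0,S1,S2,S3} splits into {S1,S2,S3} and {S0}.
On input a, block {S1,S2,S3} splits into {S2,S3} and {S1}.
Refine {S4,S5,S7} on symbol b: members go to different blocks, giving {S4} and {S5} and {S7}.
No further refinement is possible. Final partition (8 blocks): {S6} | {S2,S3} | {S4} | {S8} | {S0} | {S1} | {S5} | {S7}.
The equivalence class containing S2 is {S2,S3}, of size 2.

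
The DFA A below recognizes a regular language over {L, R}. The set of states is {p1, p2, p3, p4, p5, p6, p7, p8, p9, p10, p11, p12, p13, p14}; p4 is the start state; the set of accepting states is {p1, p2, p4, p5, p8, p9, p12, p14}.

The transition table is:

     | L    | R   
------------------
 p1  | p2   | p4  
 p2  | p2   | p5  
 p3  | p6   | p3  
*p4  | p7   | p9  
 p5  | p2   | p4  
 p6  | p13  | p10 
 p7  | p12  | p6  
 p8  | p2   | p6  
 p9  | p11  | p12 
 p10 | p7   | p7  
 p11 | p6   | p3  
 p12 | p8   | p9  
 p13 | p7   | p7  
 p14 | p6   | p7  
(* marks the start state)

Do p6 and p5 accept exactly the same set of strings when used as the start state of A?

No

First remove the unreachable states {p1,p14}; 12 states remain.
Initial partition by acceptance: {p2,p4,p5,p8,p9,p12} | {p3,p6,p7,p10,p11,p13}.
Split {p2,p4,p5,p8,p9,p12} by δ(·,L) → {p2,p5,p8,p12} and {p4,p9}.
Split {p2,p5,p8,p12} by δ(·,R) → {p5,p12} and {p2} and {p8}.
Split {p5,p12} by δ(·,L) → {p5} and {p12}.
On input L, block {p3,p6,p7,p10,p11,p13} splits into {p3,p6,p10,p11,p13} and {p7}.
Split {p3,p6,p10,p11,p13} by δ(·,L) → {p3,p6,p11} and {p10,p13}.
Split {p3,p6,p11} by δ(·,L) → {p3,p11} and {p6}.
On input L, block {p4,p9} splits into {p4} and {p9}.
The partition is now stable with 10 blocks: {p5} | {p3,p11} | {p4} | {p2} | {p8} | {p12} | {p7} | {p10,p13} | {p6} | {p9}.
p6 and p5 end up in different blocks, so they are distinguishable. For instance, the string 'ε' is accepted from only p5.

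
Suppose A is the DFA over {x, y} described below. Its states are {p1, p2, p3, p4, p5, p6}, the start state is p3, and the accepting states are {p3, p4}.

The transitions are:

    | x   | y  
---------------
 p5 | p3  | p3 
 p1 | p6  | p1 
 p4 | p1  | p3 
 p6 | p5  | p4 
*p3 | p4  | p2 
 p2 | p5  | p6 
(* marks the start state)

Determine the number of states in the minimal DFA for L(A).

All states are reachable from the start state.
P0 = {p3,p4} | {p1,p2,p5,p6}.
On input x, block {p3,p4} splits into {p3} and {p4}.
Refine {p1,p2,p5,p6} on symbol x: members go to different blocks, giving {p1,p2,p6} and {p5}.
On input x, block {p1,p2,p6} splits into {p2,p6} and {p1}.
Split {p2,p6} by δ(·,y) → {p2} and {p6}.
The partition is now stable with 6 blocks: {p3} | {p2} | {p4} | {p5} | {p1} | {p6}.

6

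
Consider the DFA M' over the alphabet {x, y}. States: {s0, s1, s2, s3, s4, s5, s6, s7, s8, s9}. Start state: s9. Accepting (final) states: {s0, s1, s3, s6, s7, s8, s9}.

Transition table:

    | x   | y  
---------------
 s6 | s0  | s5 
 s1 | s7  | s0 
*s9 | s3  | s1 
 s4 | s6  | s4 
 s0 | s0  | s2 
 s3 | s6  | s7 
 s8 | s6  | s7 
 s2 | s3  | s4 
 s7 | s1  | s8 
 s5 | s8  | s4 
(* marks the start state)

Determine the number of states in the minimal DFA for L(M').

Start with accepting vs non-accepting: {s0,s1,s3,s6,s7,s8,s9} | {s2,s4,s5}.
Split {s0,s1,s3,s6,s7,s8,s9} by δ(·,y) → {s1,s3,s7,s8,s9} and {s0,s6}.
Split {s1,s3,s7,s8,s9} by δ(·,x) → {s1,s7,s9} and {s3,s8}.
On input x, block {s1,s7,s9} splits into {s1,s7} and {s9}.
Refine {s1,s7} on symbol y: members go to different blocks, giving {s1} and {s7}.
Split {s2,s4,s5} by δ(·,x) → {s2,s5} and {s4}.
No further refinement is possible. Final partition (7 blocks): {s1} | {s2,s5} | {s0,s6} | {s3,s8} | {s9} | {s7} | {s4}.

7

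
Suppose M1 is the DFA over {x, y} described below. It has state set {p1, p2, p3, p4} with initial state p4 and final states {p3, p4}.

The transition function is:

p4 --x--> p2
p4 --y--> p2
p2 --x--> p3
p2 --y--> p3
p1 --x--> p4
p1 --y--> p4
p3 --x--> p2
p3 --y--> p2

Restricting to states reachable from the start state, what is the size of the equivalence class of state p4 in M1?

2

States {p1} cannot be reached from the start state, so discard them.
P0 = {p3,p4} | {p2}.
Stable partition: {p3,p4} | {p2} — 2 equivalence classes.
The equivalence class containing p4 is {p3,p4}, of size 2.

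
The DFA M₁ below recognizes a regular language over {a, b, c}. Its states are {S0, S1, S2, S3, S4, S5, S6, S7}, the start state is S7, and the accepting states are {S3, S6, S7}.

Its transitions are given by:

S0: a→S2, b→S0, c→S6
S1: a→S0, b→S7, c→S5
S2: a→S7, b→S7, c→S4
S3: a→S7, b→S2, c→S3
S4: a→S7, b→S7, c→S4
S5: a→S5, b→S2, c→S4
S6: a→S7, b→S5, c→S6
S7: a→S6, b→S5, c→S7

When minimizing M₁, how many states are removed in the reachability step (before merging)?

Starting at S7 and following transitions, the reachable set is {S2, S4, S5, S6, S7}. That leaves S0, S1, S3 unreachable — 3 in total.

3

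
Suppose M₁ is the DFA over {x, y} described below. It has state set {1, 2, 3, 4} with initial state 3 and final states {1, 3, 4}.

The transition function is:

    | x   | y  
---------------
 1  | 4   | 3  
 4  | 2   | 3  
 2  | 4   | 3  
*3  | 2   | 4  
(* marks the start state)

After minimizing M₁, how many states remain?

2

States {1} cannot be reached from the start state, so discard them.
P0 = {3,4} | {2}.
Stable partition: {3,4} | {2} — 2 equivalence classes.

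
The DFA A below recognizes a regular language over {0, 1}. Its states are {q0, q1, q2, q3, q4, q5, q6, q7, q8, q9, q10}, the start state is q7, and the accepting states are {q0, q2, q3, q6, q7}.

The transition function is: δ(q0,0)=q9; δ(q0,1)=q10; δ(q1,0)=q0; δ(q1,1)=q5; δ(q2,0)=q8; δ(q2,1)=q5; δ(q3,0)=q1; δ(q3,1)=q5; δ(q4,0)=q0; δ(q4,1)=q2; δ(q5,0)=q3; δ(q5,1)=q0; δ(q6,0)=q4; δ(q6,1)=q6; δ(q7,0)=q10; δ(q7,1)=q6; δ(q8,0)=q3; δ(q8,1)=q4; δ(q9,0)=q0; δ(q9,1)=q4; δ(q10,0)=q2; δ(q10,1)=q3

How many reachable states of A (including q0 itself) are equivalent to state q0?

3

Every state is reachable, so we keep all 11.
Initial partition by acceptance: {q0,q2,q3,q6,q7} | {q1,q4,q5,q8,q9,q10}.
Refine {q0,q2,q3,q6,q7} on symbol 1: members go to different blocks, giving {q0,q2,q3} and {q6,q7}.
Split {q1,q4,q5,q8,q9,q10} by δ(·,1) → {q1,q8,q9} and {q4,q5,q10}.
The partition is now stable with 4 blocks: {q0,q2,q3} | {q1,q8,q9} | {q6,q7} | {q4,q5,q10}.
The equivalence class containing q0 is {q0,q2,q3}, of size 3.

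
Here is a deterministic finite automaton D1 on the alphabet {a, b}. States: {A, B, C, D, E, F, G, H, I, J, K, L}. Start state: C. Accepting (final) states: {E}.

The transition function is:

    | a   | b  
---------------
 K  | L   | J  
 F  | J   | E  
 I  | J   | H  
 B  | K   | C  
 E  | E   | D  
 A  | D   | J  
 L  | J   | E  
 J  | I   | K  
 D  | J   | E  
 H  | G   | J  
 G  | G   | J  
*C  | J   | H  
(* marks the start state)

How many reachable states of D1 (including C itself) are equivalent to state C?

2

States {A,B,F} cannot be reached from the start state, so discard them.
Initial partition by acceptance: {E} | {C,D,G,H,I,J,K,L}.
Refine {C,D,G,H,I,J,K,L} on symbol b: members go to different blocks, giving {C,G,H,I,J,K} and {D,L}.
On input a, block {C,G,H,I,J,K} splits into {C,G,H,I,J} and {K}.
Refine {C,G,H,I,J} on symbol b: members go to different blocks, giving {C,G,H,I} and {J}.
Split {C,G,H,I} by δ(·,a) → {C,I} and {G,H}.
Stable partition: {E} | {C,I} | {D,L} | {K} | {J} | {G,H} — 6 equivalence classes.
The equivalence class containing C is {C,I}, of size 2.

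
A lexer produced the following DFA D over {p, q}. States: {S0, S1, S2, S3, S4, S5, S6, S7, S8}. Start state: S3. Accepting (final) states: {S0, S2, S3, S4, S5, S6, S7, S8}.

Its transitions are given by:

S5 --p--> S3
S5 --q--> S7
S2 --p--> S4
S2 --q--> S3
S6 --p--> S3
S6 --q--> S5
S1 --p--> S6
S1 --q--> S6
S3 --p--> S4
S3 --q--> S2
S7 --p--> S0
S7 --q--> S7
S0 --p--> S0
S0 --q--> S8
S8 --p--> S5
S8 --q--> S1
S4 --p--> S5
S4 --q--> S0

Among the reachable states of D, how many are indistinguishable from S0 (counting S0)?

Start with accepting vs non-accepting: {S0,S2,S3,S4,S5,S6,S7,S8} | {S1}.
Refine {S0,S2,S3,S4,S5,S6,S7,S8} on symbol q: members go to different blocks, giving {S0,S2,S3,S4,S5,S6,S7} and {S8}.
On input q, block {S0,S2,S3,S4,S5,S6,S7} splits into {S2,S3,S4,S5,S6,S7} and {S0}.
On input p, block {S2,S3,S4,S5,S6,S7} splits into {S2,S3,S4,S5,S6} and {S7}.
On input q, block {S2,S3,S4,S5,S6} splits into {S2,S3,S6} and {S4} and {S5}.
On input p, block {S2,S3,S6} splits into {S2,S3} and {S6}.
The partition is now stable with 8 blocks: {S2,S3} | {S1} | {S8} | {S0} | {S7} | {S4} | {S5} | {S6}.
The equivalence class containing S0 is {S0}, of size 1.

1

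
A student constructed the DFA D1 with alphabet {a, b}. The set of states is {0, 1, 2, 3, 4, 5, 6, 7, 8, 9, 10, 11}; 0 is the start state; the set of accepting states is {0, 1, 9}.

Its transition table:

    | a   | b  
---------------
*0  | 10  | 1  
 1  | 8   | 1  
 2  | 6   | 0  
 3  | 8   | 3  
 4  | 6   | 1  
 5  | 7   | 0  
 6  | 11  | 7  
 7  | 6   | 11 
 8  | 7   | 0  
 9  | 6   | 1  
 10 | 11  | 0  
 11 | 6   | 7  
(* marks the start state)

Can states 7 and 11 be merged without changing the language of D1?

Reachable states from the start: {0,1,6,7,8,10,11}. Unreachable: {2,3,4,5,9} — drop them.
Initial partition by acceptance: {0,1} | {6,7,8,10,11}.
Split {6,7,8,10,11} by δ(·,b) → {6,7,11} and {8,10}.
The partition is now stable with 3 blocks: {0,1} | {6,7,11} | {8,10}.
7 and 11 lie in the same block of the stable partition, so they are equivalent — no string distinguishes them.

Yes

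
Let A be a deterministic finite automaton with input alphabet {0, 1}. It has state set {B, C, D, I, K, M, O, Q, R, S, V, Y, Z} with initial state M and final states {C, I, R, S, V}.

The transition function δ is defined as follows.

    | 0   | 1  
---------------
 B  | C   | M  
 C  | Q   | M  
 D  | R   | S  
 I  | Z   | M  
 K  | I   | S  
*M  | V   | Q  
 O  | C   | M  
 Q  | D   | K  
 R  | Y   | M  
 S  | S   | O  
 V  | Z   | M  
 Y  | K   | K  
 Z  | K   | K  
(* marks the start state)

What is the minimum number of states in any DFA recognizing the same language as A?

6

First remove the unreachable states {B}; 12 states remain.
Start with accepting vs non-accepting: {C,I,R,S,V} | {D,K,M,O,Q,Y,Z}.
On input 0, block {C,I,R,S,V} splits into {C,I,R,V} and {S}.
On input 0, block {D,K,M,O,Q,Y,Z} splits into {D,K,M,O} and {Q,Y,Z}.
Split {D,K,M,O} by δ(·,1) → {D,K} and {M} and {O}.
No further refinement is possible. Final partition (6 blocks): {C,I,R,V} | {D,K} | {S} | {Q,Y,Z} | {M} | {O}.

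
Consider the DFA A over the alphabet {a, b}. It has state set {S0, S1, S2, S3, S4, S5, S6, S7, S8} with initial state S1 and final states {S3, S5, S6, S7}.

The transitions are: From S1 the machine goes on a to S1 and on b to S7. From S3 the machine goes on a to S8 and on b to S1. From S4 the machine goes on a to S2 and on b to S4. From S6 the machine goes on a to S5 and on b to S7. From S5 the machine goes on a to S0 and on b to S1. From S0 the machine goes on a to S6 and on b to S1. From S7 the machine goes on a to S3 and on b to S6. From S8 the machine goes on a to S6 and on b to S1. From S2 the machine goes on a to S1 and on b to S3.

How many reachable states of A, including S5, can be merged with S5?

2

Reachable states from the start: {S0,S1,S3,S5,S6,S7,S8}. Unreachable: {S2,S4} — drop them.
Start with accepting vs non-accepting: {S3,S5,S6,S7} | {S0,S1,S8}.
Refine {S3,S5,S6,S7} on symbol a: members go to different blocks, giving {S3,S5} and {S6,S7}.
Refine {S0,S1,S8} on symbol a: members go to different blocks, giving {S0,S8} and {S1}.
No further refinement is possible. Final partition (4 blocks): {S3,S5} | {S0,S8} | {S6,S7} | {S1}.
The equivalence class containing S5 is {S3,S5}, of size 2.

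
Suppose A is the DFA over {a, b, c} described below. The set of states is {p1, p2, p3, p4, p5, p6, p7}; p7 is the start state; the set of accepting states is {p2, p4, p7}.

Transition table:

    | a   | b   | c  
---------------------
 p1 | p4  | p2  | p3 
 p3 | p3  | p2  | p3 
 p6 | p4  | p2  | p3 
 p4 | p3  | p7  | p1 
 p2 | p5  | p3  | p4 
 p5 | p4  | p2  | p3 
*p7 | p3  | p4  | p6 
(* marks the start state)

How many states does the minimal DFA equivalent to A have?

All states are reachable from the start state.
Start with accepting vs non-accepting: {p2,p4,p7} | {p1,p3,p5,p6}.
Refine {p2,p4,p7} on symbol b: members go to different blocks, giving {p4,p7} and {p2}.
Refine {p1,p3,p5,p6} on symbol a: members go to different blocks, giving {p1,p5,p6} and {p3}.
Stable partition: {p4,p7} | {p1,p5,p6} | {p2} | {p3} — 4 equivalence classes.

4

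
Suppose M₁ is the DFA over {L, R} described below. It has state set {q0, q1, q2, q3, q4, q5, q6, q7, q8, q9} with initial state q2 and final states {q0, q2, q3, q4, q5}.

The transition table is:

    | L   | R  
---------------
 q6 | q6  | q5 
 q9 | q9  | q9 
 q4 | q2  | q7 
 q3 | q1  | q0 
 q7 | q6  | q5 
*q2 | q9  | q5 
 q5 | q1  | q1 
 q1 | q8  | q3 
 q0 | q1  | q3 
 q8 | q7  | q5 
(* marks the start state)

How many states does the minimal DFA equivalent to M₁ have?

6

Reachable states from the start: {q0,q1,q2,q3,q5,q6,q7,q8,q9}. Unreachable: {q4} — drop them.
Initial partition by acceptance: {q0,q2,q3,q5} | {q1,q6,q7,q8,q9}.
Split {q0,q2,q3,q5} by δ(·,R) → {q0,q2,q3} and {q5}.
Split {q0,q2,q3} by δ(·,R) → {q0,q3} and {q2}.
Split {q1,q6,q7,q8,q9} by δ(·,R) → {q6,q7,q8} and {q1} and {q9}.
No further refinement is possible. Final partition (6 blocks): {q0,q3} | {q6,q7,q8} | {q5} | {q2} | {q1} | {q9}.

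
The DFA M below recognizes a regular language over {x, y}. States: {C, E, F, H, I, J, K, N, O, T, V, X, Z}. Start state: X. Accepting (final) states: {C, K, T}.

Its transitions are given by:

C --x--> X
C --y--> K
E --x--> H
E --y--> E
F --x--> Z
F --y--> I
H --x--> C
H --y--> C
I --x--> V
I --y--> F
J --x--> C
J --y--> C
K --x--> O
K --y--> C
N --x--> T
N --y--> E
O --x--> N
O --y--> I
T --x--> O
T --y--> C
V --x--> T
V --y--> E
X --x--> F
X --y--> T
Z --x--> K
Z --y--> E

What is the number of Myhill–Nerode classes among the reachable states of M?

7

Reachable states from the start: {C,E,F,H,I,K,N,O,T,V,X,Z}. Unreachable: {J} — drop them.
Start with accepting vs non-accepting: {C,K,T} | {E,F,H,I,N,O,V,X,Z}.
Refine {E,F,H,I,N,O,V,X,Z} on symbol x: members go to different blocks, giving {E,F,I,O,X} and {H,N,V,Z}.
Split {E,F,I,O,X} by δ(·,x) → {E,F,I,O} and {X}.
Split {C,K,T} by δ(·,x) → {K,T} and {C}.
On input x, block {H,N,V,Z} splits into {N,V,Z} and {H}.
Split {E,F,I,O} by δ(·,x) → {F,I,O} and {E}.
No further refinement is possible. Final partition (7 blocks): {K,T} | {F,I,O} | {N,V,Z} | {X} | {C} | {H} | {E}.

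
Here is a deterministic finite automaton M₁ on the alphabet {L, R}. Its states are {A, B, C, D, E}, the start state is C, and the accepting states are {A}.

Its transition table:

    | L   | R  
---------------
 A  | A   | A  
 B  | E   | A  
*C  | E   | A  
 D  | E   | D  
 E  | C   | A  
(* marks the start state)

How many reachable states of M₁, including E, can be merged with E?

2

First remove the unreachable states {B,D}; 3 states remain.
Initial partition by acceptance: {A} | {C,E}.
No further refinement is possible. Final partition (2 blocks): {A} | {C,E}.
The equivalence class containing E is {C,E}, of size 2.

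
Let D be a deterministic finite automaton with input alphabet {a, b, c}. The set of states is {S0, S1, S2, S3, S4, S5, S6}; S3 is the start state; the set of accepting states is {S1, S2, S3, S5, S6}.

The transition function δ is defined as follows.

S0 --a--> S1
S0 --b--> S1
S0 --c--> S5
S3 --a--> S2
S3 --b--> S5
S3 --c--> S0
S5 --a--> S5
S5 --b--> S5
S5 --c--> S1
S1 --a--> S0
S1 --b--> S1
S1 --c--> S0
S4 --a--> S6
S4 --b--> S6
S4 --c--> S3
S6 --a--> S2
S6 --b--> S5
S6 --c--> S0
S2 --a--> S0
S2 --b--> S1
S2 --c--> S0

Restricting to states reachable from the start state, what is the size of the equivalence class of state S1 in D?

2

Reachable states from the start: {S0,S1,S2,S3,S5}. Unreachable: {S4,S6} — drop them.
Start with accepting vs non-accepting: {S1,S2,S3,S5} | {S0}.
Split {S1,S2,S3,S5} by δ(·,a) → {S1,S2} and {S3,S5}.
Split {S3,S5} by δ(·,a) → {S3} and {S5}.
No further refinement is possible. Final partition (4 blocks): {S1,S2} | {S0} | {S3} | {S5}.
The equivalence class containing S1 is {S1,S2}, of size 2.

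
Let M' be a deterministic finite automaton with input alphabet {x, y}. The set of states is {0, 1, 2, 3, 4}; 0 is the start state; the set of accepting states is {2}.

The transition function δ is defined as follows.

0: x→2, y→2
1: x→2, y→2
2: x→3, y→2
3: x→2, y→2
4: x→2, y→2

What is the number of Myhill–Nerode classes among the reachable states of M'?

2

First remove the unreachable states {1,4}; 3 states remain.
Start with accepting vs non-accepting: {2} | {0,3}.
Stable partition: {2} | {0,3} — 2 equivalence classes.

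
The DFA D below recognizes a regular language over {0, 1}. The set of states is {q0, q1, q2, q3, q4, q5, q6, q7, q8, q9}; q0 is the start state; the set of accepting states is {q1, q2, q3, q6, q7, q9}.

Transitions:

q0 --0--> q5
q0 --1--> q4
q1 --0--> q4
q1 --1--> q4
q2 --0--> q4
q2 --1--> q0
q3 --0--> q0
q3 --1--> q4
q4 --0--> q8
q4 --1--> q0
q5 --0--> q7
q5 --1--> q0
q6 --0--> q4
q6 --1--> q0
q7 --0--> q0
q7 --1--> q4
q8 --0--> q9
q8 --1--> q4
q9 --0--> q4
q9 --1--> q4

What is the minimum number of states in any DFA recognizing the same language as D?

3

Reachable states from the start: {q0,q4,q5,q7,q8,q9}. Unreachable: {q1,q2,q3,q6} — drop them.
P0 = {q7,q9} | {q0,q4,q5,q8}.
On input 0, block {q0,q4,q5,q8} splits into {q0,q4} and {q5,q8}.
No further refinement is possible. Final partition (3 blocks): {q7,q9} | {q0,q4} | {q5,q8}.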